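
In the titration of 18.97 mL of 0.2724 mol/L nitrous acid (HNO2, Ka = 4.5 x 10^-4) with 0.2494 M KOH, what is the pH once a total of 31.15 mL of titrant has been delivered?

n(acid) = 0.2724 x 0.01897 = 0.005167 mol; n(KOH) added = 0.2494 x 0.03115 = 0.007769 mol.
Base is in excess by 0.007769 - 0.005167 = 0.002601 mol in a total volume of 0.05012 L.
[OH^-] = 0.002601/0.05012 = 0.05190 M, so pOH = 1.28 and pH = 14.00 - 1.28 = 12.72.

12.72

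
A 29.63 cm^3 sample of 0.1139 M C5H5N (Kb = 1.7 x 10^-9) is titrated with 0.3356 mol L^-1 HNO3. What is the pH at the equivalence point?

3.15

n(C5H5N) = 0.1139 x 0.02963 = 0.003375 mol; V(HNO3) at equivalence = 0.003375/0.3356 = 0.01006 L.
At equivalence the base is fully converted to C5H5NH+; total volume = 0.03969 L, so [C5H5NH+] = 0.003375/0.03969 = 0.08504 M.
Ka(C5H5NH+) = Kw/Kb = 1.0e-14 / 1.7 x 10^-9 = 5.88e-6.
[H^+] = sqrt(Ka x [C5H5NH+]) = sqrt(5.88e-6 x 0.08504) = 0.000707 M.
pH = -log(0.000707) = 3.15.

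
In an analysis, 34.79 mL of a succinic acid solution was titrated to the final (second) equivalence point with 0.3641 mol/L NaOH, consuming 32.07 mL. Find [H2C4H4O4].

0.168 M

n(NaOH) = 0.3641 x 0.03207 = 0.01168 mol.
At the final (second) equivalence point, 2 mol OH^- react per mol H2C4H4O4, so n(H2C4H4O4) = 0.01168 / 2 = 0.005838 mol.
[H2C4H4O4] = 0.005838 / 0.03479 L = 0.168 M.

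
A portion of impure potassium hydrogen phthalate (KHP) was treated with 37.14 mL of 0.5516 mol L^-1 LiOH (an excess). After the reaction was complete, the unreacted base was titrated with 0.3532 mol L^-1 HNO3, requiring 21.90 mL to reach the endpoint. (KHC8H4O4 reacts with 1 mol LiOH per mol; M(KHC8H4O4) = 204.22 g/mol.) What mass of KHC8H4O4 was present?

2.60 g

Total n(LiOH) added = 0.5516 x 0.03714 = 0.02049 mol.
n(HNO3) used = 0.3532 x 0.02190 = 0.007735 mol, which equals the excess n(LiOH).
So n(LiOH) consumed by the sample = 0.02049 - 0.007735 = 0.01275 mol.
n(KHC8H4O4) = 0.01275 / 1 = 0.01275 mol.
mass = 0.01275 mol x 204.22 g/mol = 2.60 g.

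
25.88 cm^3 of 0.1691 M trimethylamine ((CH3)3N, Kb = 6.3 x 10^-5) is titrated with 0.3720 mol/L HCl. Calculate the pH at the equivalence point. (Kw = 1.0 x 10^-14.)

5.37

n((CH3)3N) = 0.1691 x 0.02588 = 0.004376 mol; V(HCl) at equivalence = 0.004376/0.3720 = 0.01176 L.
At equivalence the base is fully converted to (CH3)3NH+; total volume = 0.03764 L, so [(CH3)3NH+] = 0.004376/0.03764 = 0.1163 M.
Ka((CH3)3NH+) = Kw/Kb = 1.0e-14 / 6.3 x 10^-5 = 1.59e-10.
[H^+] = sqrt(Ka x [(CH3)3NH+]) = sqrt(1.59e-10 x 0.1163) = 4.30e-6 M.
pH = -log(4.30e-6) = 5.37.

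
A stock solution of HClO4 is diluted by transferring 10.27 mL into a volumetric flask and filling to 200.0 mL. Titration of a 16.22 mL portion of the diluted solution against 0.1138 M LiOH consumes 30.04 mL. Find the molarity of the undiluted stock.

n(LiOH) = 0.1138 x 0.03004 = 0.003419 mol.
n(HClO4) in the aliquot = 0.003419 mol.
[diluted HClO4] = 0.003419 / 0.01622 = 0.2108 M.
Dilution factor = 200.0/10.27 = 19.47, so [stock] = 0.2108 x 19.47 = 4.10 M.

4.10 M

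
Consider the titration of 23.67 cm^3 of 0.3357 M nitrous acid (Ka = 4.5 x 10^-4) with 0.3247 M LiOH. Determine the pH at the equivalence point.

n(HNO2) = 0.3357 x 0.02367 = 0.007946 mol; V(LiOH) at equivalence = 0.007946/0.3247 = 0.02447 L.
At equivalence all the acid is converted to NO2-; total volume = 0.02367 + 0.02447 = 0.04814 L, so [NO2-] = 0.007946/0.04814 = 0.1651 M.
Kb = Kw/Ka = 1.0e-14 / 4.5 x 10^-4 = 2.22e-11.
[OH^-] = sqrt(Kb x [NO2-]) = sqrt(2.22e-11 x 0.1651) = 1.92e-6 M.
pOH = 5.72, so pH = 14.00 - 5.72 = 8.28.

8.28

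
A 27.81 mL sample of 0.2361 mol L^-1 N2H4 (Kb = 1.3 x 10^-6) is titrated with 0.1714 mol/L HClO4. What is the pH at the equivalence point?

4.56

n(N2H4) = 0.2361 x 0.02781 = 0.006566 mol; V(HClO4) at equivalence = 0.006566/0.1714 = 0.03831 L.
At equivalence the base is fully converted to N2H5+; total volume = 0.06612 L, so [N2H5+] = 0.006566/0.06612 = 0.09931 M.
Ka(N2H5+) = Kw/Kb = 1.0e-14 / 1.3 x 10^-6 = 7.69e-9.
[H^+] = sqrt(Ka x [N2H5+]) = sqrt(7.69e-9 x 0.09931) = 2.76e-5 M.
pH = -log(2.76e-5) = 4.56.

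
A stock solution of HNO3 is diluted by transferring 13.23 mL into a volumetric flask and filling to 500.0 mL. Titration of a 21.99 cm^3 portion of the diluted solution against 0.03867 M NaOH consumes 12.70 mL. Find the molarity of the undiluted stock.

0.844 M

n(NaOH) = 0.03867 x 0.01270 = 0.0004911 mol.
n(HNO3) in the aliquot = 0.0004911 mol.
[diluted HNO3] = 0.0004911 / 0.02199 = 0.02233 M.
Dilution factor = 500.0/13.23 = 37.79, so [stock] = 0.02233 x 37.79 = 0.844 M.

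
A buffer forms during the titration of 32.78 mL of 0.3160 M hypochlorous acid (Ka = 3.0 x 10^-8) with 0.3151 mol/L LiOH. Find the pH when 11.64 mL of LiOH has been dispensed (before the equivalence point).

Initial n(HClO) = 0.3160 x 0.03278 = 0.01036 mol.
n(LiOH) added = 0.3151 x 0.01164 = 0.003668 mol, converting that many moles of HClO to ClO-.
Remaining n(HClO) = 0.006691 mol; n(ClO-) = 0.003668 mol.
By Henderson-Hasselbalch, pH = pKa + log([A^-]/[HA]) = 7.52 + log(0.003668/0.006691) = 7.52 + (-0.26) = 7.26.

7.26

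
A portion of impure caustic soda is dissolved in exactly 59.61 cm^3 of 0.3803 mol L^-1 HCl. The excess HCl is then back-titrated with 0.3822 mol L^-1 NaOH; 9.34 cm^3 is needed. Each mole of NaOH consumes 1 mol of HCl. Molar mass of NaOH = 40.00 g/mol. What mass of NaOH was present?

0.764 g

Total n(HCl) added = 0.3803 x 0.05961 = 0.02267 mol.
n(NaOH) used = 0.3822 x 0.009340 = 0.003570 mol, which equals the excess n(HCl).
So n(HCl) consumed by the sample = 0.02267 - 0.003570 = 0.01910 mol.
n(NaOH) = 0.01910 / 1 = 0.01910 mol.
mass = 0.01910 mol x 40.00 g/mol = 0.764 g.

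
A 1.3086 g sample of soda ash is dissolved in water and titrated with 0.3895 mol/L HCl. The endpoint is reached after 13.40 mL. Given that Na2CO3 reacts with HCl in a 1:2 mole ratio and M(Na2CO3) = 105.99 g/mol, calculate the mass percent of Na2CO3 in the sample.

n(HCl) = 0.3895 x 0.01340 = 0.005219 mol.
n(Na2CO3) = 0.005219 / 2 = 0.002610 mol.
mass of Na2CO3 = 0.002610 x 105.99 = 0.2766 g.
% purity = 0.2766 / 1.3086 x 100 = 21.1%.

21.1%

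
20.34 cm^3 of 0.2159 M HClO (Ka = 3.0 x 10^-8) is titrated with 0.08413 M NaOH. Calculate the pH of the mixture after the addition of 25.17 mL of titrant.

7.49

Initial n(HClO) = 0.2159 x 0.02034 = 0.004391 mol.
n(NaOH) added = 0.08413 x 0.02517 = 0.002118 mol, converting that many moles of HClO to ClO-.
Remaining n(HClO) = 0.002274 mol; n(ClO-) = 0.002118 mol.
By Henderson-Hasselbalch, pH = pKa + log([A^-]/[HA]) = 7.52 + log(0.002118/0.002274) = 7.52 + (-0.03) = 7.49.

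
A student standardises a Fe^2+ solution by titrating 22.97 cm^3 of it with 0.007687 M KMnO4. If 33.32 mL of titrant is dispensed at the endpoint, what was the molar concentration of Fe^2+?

0.0558 M

n(KMnO4) = 0.007687 x 0.03332 = 0.0002561 mol.
From the balanced equation, 1 mol KMnO4 reacts with 5 mol Fe^2+, so n(Fe^2+) = 0.0002561 x 5/1 = 0.001281 mol.
[Fe^2+] = 0.001281 / 0.02297 L = 0.0558 M.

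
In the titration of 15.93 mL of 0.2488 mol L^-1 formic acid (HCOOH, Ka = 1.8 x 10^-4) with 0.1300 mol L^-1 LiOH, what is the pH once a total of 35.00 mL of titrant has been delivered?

12.06

n(acid) = 0.2488 x 0.01593 = 0.003963 mol; n(LiOH) added = 0.1300 x 0.03500 = 0.004550 mol.
Base is in excess by 0.004550 - 0.003963 = 0.0005866 mol in a total volume of 0.05093 L.
[OH^-] = 0.0005866/0.05093 = 0.01152 M, so pOH = 1.94 and pH = 14.00 - 1.94 = 12.06.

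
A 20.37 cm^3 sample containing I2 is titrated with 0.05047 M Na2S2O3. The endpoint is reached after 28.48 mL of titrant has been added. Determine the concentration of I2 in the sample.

n(Na2S2O3) = 0.05047 x 0.02848 = 0.001437 mol.
From the balanced equation, 2 mol Na2S2O3 reacts with 1 mol I2, so n(I2) = 0.001437 x 1/2 = 0.0007187 mol.
[I2] = 0.0007187 / 0.02037 L = 0.0353 M.

0.0353 M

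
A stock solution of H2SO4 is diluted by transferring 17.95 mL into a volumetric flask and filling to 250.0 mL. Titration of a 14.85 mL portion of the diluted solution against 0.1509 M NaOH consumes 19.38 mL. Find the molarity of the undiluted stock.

n(NaOH) = 0.1509 x 0.01938 = 0.002924 mol.
n(H2SO4) in the aliquot = 0.002924 x 1/2 = 0.001462 mol.
[diluted H2SO4] = 0.001462 / 0.01485 = 0.09847 M.
Dilution factor = 250.0/17.95 = 13.93, so [stock] = 0.09847 x 13.93 = 1.37 M.

1.37 M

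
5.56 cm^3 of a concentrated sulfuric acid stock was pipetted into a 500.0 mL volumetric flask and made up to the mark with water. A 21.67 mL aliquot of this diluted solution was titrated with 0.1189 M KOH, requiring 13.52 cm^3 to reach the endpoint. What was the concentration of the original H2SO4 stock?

n(KOH) = 0.1189 x 0.01352 = 0.001608 mol.
n(H2SO4) in the aliquot = 0.001608 x 1/2 = 0.0008038 mol.
[diluted H2SO4] = 0.0008038 / 0.02167 = 0.03709 M.
Dilution factor = 500.0/5.560 = 89.93, so [stock] = 0.03709 x 89.93 = 3.34 M.

3.34 M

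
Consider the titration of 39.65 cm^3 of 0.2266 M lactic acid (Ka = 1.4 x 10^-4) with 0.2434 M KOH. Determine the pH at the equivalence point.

8.46

n(HC3H5O3) = 0.2266 x 0.03965 = 0.008985 mol; V(KOH) at equivalence = 0.008985/0.2434 = 0.03691 L.
At equivalence all the acid is converted to C3H5O3-; total volume = 0.03965 + 0.03691 = 0.07656 L, so [C3H5O3-] = 0.008985/0.07656 = 0.1173 M.
Kb = Kw/Ka = 1.0e-14 / 1.4 x 10^-4 = 7.14e-11.
[OH^-] = sqrt(Kb x [C3H5O3-]) = sqrt(7.14e-11 x 0.1173) = 2.90e-6 M.
pOH = 5.54, so pH = 14.00 - 5.54 = 8.46.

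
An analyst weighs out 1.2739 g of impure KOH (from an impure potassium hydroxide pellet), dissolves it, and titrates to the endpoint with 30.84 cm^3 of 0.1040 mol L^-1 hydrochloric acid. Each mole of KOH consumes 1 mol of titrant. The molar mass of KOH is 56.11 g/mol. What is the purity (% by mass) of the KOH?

n(HCl) = 0.1040 x 0.03084 = 0.003207 mol.
n(KOH) = 0.003207 / 1 = 0.003207 mol.
mass of KOH = 0.003207 x 56.11 = 0.1800 g.
% purity = 0.1800 / 1.2739 x 100 = 14.1%.

14.1%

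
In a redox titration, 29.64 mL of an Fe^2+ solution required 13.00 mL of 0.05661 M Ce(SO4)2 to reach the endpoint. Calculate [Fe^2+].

0.0248 M

n(Ce(SO4)2) = 0.05661 x 0.01300 = 0.0007359 mol.
From the balanced equation, 1 mol Ce(SO4)2 reacts with 1 mol Fe^2+, so n(Fe^2+) = 0.0007359 x 1/1 = 0.0007359 mol.
[Fe^2+] = 0.0007359 / 0.02964 L = 0.0248 M.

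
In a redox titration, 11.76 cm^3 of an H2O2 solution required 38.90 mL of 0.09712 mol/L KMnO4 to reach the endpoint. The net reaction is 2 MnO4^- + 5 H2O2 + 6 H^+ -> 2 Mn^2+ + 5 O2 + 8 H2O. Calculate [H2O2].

0.803 M

n(KMnO4) = 0.09712 x 0.03890 = 0.003778 mol.
From the balanced equation, 2 mol KMnO4 reacts with 5 mol H2O2, so n(H2O2) = 0.003778 x 5/2 = 0.009445 mol.
[H2O2] = 0.009445 / 0.01176 L = 0.803 M.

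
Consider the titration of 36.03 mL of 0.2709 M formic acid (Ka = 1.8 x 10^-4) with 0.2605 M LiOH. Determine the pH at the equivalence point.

8.43

n(HCOOH) = 0.2709 x 0.03603 = 0.009761 mol; V(LiOH) at equivalence = 0.009761/0.2605 = 0.03747 L.
At equivalence all the acid is converted to HCOO-; total volume = 0.03603 + 0.03747 = 0.07350 L, so [HCOO-] = 0.009761/0.07350 = 0.1328 M.
Kb = Kw/Ka = 1.0e-14 / 1.8 x 10^-4 = 5.56e-11.
[OH^-] = sqrt(Kb x [HCOO-]) = sqrt(5.56e-11 x 0.1328) = 2.72e-6 M.
pOH = 5.57, so pH = 14.00 - 5.57 = 8.43.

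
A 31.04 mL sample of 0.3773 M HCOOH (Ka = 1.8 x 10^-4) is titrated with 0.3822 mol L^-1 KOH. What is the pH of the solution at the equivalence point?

n(HCOOH) = 0.3773 x 0.03104 = 0.01171 mol; V(KOH) at equivalence = 0.01171/0.3822 = 0.03064 L.
At equivalence all the acid is converted to HCOO-; total volume = 0.03104 + 0.03064 = 0.06168 L, so [HCOO-] = 0.01171/0.06168 = 0.1899 M.
Kb = Kw/Ka = 1.0e-14 / 1.8 x 10^-4 = 5.56e-11.
[OH^-] = sqrt(Kb x [HCOO-]) = sqrt(5.56e-11 x 0.1899) = 3.25e-6 M.
pOH = 5.49, so pH = 14.00 - 5.49 = 8.51.

8.51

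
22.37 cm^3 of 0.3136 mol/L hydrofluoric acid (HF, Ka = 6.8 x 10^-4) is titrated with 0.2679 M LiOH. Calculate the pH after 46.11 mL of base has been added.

12.89

n(acid) = 0.3136 x 0.02237 = 0.007015 mol; n(LiOH) added = 0.2679 x 0.04611 = 0.01235 mol.
Base is in excess by 0.01235 - 0.007015 = 0.005338 mol in a total volume of 0.06848 L.
[OH^-] = 0.005338/0.06848 = 0.07794 M, so pOH = 1.11 and pH = 14.00 - 1.11 = 12.89.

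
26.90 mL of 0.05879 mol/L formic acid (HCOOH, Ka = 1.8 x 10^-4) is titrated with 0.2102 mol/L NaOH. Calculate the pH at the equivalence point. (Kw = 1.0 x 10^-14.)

8.20

n(HCOOH) = 0.05879 x 0.02690 = 0.001581 mol; V(NaOH) at equivalence = 0.001581/0.2102 = 0.007524 L.
At equivalence all the acid is converted to HCOO-; total volume = 0.02690 + 0.007524 = 0.03442 L, so [HCOO-] = 0.001581/0.03442 = 0.04594 M.
Kb = Kw/Ka = 1.0e-14 / 1.8 x 10^-4 = 5.56e-11.
[OH^-] = sqrt(Kb x [HCOO-]) = sqrt(5.56e-11 x 0.04594) = 1.60e-6 M.
pOH = 5.80, so pH = 14.00 - 5.80 = 8.20.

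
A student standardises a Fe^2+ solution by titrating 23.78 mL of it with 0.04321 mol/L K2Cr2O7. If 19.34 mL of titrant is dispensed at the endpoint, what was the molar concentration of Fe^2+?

0.211 M

n(K2Cr2O7) = 0.04321 x 0.01934 = 0.0008357 mol.
From the balanced equation, 1 mol K2Cr2O7 reacts with 6 mol Fe^2+, so n(Fe^2+) = 0.0008357 x 6/1 = 0.005014 mol.
[Fe^2+] = 0.005014 / 0.02378 L = 0.211 M.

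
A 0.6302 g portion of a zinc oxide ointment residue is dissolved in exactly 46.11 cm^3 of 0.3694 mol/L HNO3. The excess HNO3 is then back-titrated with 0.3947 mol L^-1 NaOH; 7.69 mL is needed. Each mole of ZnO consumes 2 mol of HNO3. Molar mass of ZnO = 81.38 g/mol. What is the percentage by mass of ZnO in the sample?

90.4%

Total n(HNO3) added = 0.3694 x 0.04611 = 0.01703 mol.
n(NaOH) used = 0.3947 x 0.007690 = 0.003035 mol, which equals the excess n(HNO3).
So n(HNO3) consumed by the sample = 0.01703 - 0.003035 = 0.01400 mol.
n(ZnO) = 0.01400 / 2 = 0.006999 mol.
mass ZnO = 0.006999 x 81.38 = 0.5696 g, so %ZnO = 0.5696/0.6302 x 100 = 90.4%.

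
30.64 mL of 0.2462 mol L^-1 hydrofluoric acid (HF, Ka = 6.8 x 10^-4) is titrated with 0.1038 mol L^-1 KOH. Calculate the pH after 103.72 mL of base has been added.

n(acid) = 0.2462 x 0.03064 = 0.007544 mol; n(KOH) added = 0.1038 x 0.1037 = 0.01077 mol.
Base is in excess by 0.01077 - 0.007544 = 0.003223 mol in a total volume of 0.1344 L.
[OH^-] = 0.003223/0.1344 = 0.02398 M, so pOH = 1.62 and pH = 14.00 - 1.62 = 12.38.

12.38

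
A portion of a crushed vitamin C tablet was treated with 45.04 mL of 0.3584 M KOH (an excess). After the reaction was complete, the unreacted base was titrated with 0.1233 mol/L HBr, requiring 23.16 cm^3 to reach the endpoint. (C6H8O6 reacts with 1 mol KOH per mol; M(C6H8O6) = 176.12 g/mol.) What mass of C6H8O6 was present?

2.34 g

Total n(KOH) added = 0.3584 x 0.04504 = 0.01614 mol.
n(HBr) used = 0.1233 x 0.02316 = 0.002856 mol, which equals the excess n(KOH).
So n(KOH) consumed by the sample = 0.01614 - 0.002856 = 0.01329 mol.
n(C6H8O6) = 0.01329 / 1 = 0.01329 mol.
mass = 0.01329 mol x 176.12 g/mol = 2.34 g.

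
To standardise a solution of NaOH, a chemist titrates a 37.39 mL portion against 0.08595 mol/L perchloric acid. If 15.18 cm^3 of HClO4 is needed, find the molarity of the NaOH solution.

n(HClO4) delivered = 0.08595 x 0.01518 = 0.001305 mol.
For a 1:1 reaction, n(NaOH) = 0.001305 mol.
[NaOH] = 0.001305 mol / 0.03739 L = 0.0349 M.

0.0349 M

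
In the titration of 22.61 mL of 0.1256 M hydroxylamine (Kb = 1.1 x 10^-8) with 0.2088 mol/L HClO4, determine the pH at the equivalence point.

3.57

n(NH2OH) = 0.1256 x 0.02261 = 0.002840 mol; V(HClO4) at equivalence = 0.002840/0.2088 = 0.01360 L.
At equivalence the base is fully converted to NH3OH+; total volume = 0.03621 L, so [NH3OH+] = 0.002840/0.03621 = 0.07842 M.
Ka(NH3OH+) = Kw/Kb = 1.0e-14 / 1.1 x 10^-8 = 9.09e-7.
[H^+] = sqrt(Ka x [NH3OH+]) = sqrt(9.09e-7 x 0.07842) = 0.000267 M.
pH = -log(0.000267) = 3.57.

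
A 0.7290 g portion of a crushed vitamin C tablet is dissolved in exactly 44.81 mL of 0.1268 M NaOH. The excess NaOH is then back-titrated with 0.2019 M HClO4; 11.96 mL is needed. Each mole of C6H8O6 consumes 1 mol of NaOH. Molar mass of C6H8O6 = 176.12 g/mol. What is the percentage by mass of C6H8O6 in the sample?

78.9%

Total n(NaOH) added = 0.1268 x 0.04481 = 0.005682 mol.
n(HClO4) used = 0.2019 x 0.01196 = 0.002415 mol, which equals the excess n(NaOH).
So n(NaOH) consumed by the sample = 0.005682 - 0.002415 = 0.003267 mol.
n(C6H8O6) = 0.003267 / 1 = 0.003267 mol.
mass C6H8O6 = 0.003267 x 176.12 = 0.5754 g, so %C6H8O6 = 0.5754/0.7290 x 100 = 78.9%.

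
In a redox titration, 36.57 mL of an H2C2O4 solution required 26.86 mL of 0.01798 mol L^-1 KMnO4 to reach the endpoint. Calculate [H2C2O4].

0.0330 M

n(KMnO4) = 0.01798 x 0.02686 = 0.0004829 mol.
From the balanced equation, 2 mol KMnO4 reacts with 5 mol H2C2O4, so n(H2C2O4) = 0.0004829 x 5/2 = 0.001207 mol.
[H2C2O4] = 0.001207 / 0.03657 L = 0.0330 M.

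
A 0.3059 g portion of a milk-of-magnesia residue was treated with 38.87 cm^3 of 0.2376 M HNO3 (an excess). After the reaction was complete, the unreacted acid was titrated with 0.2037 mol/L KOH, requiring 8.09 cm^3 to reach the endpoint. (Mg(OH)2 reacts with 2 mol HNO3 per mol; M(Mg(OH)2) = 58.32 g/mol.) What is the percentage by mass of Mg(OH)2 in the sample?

Total n(HNO3) added = 0.2376 x 0.03887 = 0.009236 mol.
n(KOH) used = 0.2037 x 0.008090 = 0.001648 mol, which equals the excess n(HNO3).
So n(HNO3) consumed by the sample = 0.009236 - 0.001648 = 0.007588 mol.
n(Mg(OH)2) = 0.007588 / 2 = 0.003794 mol.
mass Mg(OH)2 = 0.003794 x 58.32 = 0.2213 g, so %Mg(OH)2 = 0.2213/0.3059 x 100 = 72.3%.

72.3%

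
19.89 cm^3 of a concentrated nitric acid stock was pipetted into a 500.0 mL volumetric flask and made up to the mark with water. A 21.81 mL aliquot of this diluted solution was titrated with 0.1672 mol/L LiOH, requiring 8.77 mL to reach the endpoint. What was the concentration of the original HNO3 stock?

n(LiOH) = 0.1672 x 0.008770 = 0.001466 mol.
n(HNO3) in the aliquot = 0.001466 mol.
[diluted HNO3] = 0.001466 / 0.02181 = 0.06723 M.
Dilution factor = 500.0/19.89 = 25.14, so [stock] = 0.06723 x 25.14 = 1.69 M.

1.69 M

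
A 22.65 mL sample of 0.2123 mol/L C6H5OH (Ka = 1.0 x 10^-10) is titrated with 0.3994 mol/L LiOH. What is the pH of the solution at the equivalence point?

n(C6H5OH) = 0.2123 x 0.02265 = 0.004809 mol; V(LiOH) at equivalence = 0.004809/0.3994 = 0.01204 L.
At equivalence all the acid is converted to C6H5O-; total volume = 0.02265 + 0.01204 = 0.03469 L, so [C6H5O-] = 0.004809/0.03469 = 0.1386 M.
Kb = Kw/Ka = 1.0e-14 / 1.0 x 10^-10 = 0.000100.
[OH^-] = sqrt(Kb x [C6H5O-]) = sqrt(0.000100 x 0.1386) = 0.00372 M.
pOH = 2.43, so pH = 14.00 - 2.43 = 11.57.

11.57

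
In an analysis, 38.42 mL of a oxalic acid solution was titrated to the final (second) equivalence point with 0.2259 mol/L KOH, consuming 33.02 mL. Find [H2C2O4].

0.0971 M

n(KOH) = 0.2259 x 0.03302 = 0.007459 mol.
At the final (second) equivalence point, 2 mol OH^- react per mol H2C2O4, so n(H2C2O4) = 0.007459 / 2 = 0.003730 mol.
[H2C2O4] = 0.003730 / 0.03842 L = 0.0971 M.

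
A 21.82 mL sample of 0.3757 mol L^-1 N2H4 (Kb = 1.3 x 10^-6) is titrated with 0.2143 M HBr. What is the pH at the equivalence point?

4.49

n(N2H4) = 0.3757 x 0.02182 = 0.008198 mol; V(HBr) at equivalence = 0.008198/0.2143 = 0.03825 L.
At equivalence the base is fully converted to N2H5+; total volume = 0.06007 L, so [N2H5+] = 0.008198/0.06007 = 0.1365 M.
Ka(N2H5+) = Kw/Kb = 1.0e-14 / 1.3 x 10^-6 = 7.69e-9.
[H^+] = sqrt(Ka x [N2H5+]) = sqrt(7.69e-9 x 0.1365) = 3.24e-5 M.
pH = -log(3.24e-5) = 4.49.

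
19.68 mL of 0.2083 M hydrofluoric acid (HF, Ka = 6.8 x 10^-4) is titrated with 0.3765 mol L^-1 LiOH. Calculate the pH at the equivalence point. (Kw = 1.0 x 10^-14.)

n(HF) = 0.2083 x 0.01968 = 0.004099 mol; V(LiOH) at equivalence = 0.004099/0.3765 = 0.01089 L.
At equivalence all the acid is converted to F-; total volume = 0.01968 + 0.01089 = 0.03057 L, so [F-] = 0.004099/0.03057 = 0.1341 M.
Kb = Kw/Ka = 1.0e-14 / 6.8 x 10^-4 = 1.47e-11.
[OH^-] = sqrt(Kb x [F-]) = sqrt(1.47e-11 x 0.1341) = 1.40e-6 M.
pOH = 5.85, so pH = 14.00 - 5.85 = 8.15.

8.15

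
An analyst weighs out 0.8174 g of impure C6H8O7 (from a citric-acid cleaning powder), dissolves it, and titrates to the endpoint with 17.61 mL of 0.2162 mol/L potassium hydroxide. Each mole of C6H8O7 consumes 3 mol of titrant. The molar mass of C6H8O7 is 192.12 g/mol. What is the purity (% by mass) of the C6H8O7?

n(KOH) = 0.2162 x 0.01761 = 0.003807 mol.
n(C6H8O7) = 0.003807 / 3 = 0.001269 mol.
mass of C6H8O7 = 0.001269 x 192.12 = 0.2438 g.
% purity = 0.2438 / 0.8174 x 100 = 29.8%.

29.8%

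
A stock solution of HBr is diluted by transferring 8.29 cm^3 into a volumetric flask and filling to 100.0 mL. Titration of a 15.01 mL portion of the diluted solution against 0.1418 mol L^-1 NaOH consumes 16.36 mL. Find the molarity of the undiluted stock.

n(NaOH) = 0.1418 x 0.01636 = 0.002320 mol.
n(HBr) in the aliquot = 0.002320 mol.
[diluted HBr] = 0.002320 / 0.01501 = 0.1546 M.
Dilution factor = 100.0/8.290 = 12.06, so [stock] = 0.1546 x 12.06 = 1.86 M.

1.86 M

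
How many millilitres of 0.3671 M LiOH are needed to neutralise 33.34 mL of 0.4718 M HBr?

42.8 mL

n(HBr) = 0.4718 mol/L x 0.03334 L = 0.01573 mol.
At equivalence n(LiOH) = n(HBr) = 0.01573 mol.
V(LiOH) = 0.01573 / 0.3671 = 0.04285 L = 42.8 mL.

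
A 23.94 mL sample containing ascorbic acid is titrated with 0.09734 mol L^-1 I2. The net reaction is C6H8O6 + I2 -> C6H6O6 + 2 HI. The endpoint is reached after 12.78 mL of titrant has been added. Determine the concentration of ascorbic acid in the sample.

0.0520 M

n(I2) = 0.09734 x 0.01278 = 0.001244 mol.
From the balanced equation, 1 mol I2 reacts with 1 mol ascorbic acid, so n(ascorbic acid) = 0.001244 x 1/1 = 0.001244 mol.
[ascorbic acid] = 0.001244 / 0.02394 L = 0.0520 M.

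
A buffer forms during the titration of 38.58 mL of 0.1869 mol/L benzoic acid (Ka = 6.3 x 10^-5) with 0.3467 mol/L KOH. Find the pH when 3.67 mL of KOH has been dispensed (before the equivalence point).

3.53

Initial n(C6H5COOH) = 0.1869 x 0.03858 = 0.007211 mol.
n(KOH) added = 0.3467 x 0.003670 = 0.001272 mol, converting that many moles of C6H5COOH to C6H5COO-.
Remaining n(C6H5COOH) = 0.005938 mol; n(C6H5COO-) = 0.001272 mol.
By Henderson-Hasselbalch, pH = pKa + log([A^-]/[HA]) = 4.20 + log(0.001272/0.005938) = 4.20 + (-0.67) = 3.53.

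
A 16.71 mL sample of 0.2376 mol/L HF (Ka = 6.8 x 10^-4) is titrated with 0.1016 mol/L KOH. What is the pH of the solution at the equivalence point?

8.01

n(HF) = 0.2376 x 0.01671 = 0.003970 mol; V(KOH) at equivalence = 0.003970/0.1016 = 0.03908 L.
At equivalence all the acid is converted to F-; total volume = 0.01671 + 0.03908 = 0.05579 L, so [F-] = 0.003970/0.05579 = 0.07117 M.
Kb = Kw/Ka = 1.0e-14 / 6.8 x 10^-4 = 1.47e-11.
[OH^-] = sqrt(Kb x [F-]) = sqrt(1.47e-11 x 0.07117) = 1.02e-6 M.
pOH = 5.99, so pH = 14.00 - 5.99 = 8.01.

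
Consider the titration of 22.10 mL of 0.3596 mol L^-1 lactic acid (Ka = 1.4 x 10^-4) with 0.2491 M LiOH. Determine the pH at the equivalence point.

8.51

n(HC3H5O3) = 0.3596 x 0.02210 = 0.007947 mol; V(LiOH) at equivalence = 0.007947/0.2491 = 0.03190 L.
At equivalence all the acid is converted to C3H5O3-; total volume = 0.02210 + 0.03190 = 0.05400 L, so [C3H5O3-] = 0.007947/0.05400 = 0.1472 M.
Kb = Kw/Ka = 1.0e-14 / 1.4 x 10^-4 = 7.14e-11.
[OH^-] = sqrt(Kb x [C3H5O3-]) = sqrt(7.14e-11 x 0.1472) = 3.24e-6 M.
pOH = 5.49, so pH = 14.00 - 5.49 = 8.51.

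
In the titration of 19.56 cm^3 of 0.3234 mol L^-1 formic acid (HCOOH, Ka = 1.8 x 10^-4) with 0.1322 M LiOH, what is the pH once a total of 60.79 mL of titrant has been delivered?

n(acid) = 0.3234 x 0.01956 = 0.006326 mol; n(LiOH) added = 0.1322 x 0.06079 = 0.008036 mol.
Base is in excess by 0.008036 - 0.006326 = 0.001711 mol in a total volume of 0.08035 L.
[OH^-] = 0.001711/0.08035 = 0.02129 M, so pOH = 1.67 and pH = 14.00 - 1.67 = 12.33.

12.33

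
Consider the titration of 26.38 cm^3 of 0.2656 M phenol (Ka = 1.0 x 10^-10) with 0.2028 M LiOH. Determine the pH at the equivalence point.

11.53

n(C6H5OH) = 0.2656 x 0.02638 = 0.007007 mol; V(LiOH) at equivalence = 0.007007/0.2028 = 0.03455 L.
At equivalence all the acid is converted to C6H5O-; total volume = 0.02638 + 0.03455 = 0.06093 L, so [C6H5O-] = 0.007007/0.06093 = 0.1150 M.
Kb = Kw/Ka = 1.0e-14 / 1.0 x 10^-10 = 0.000100.
[OH^-] = sqrt(Kb x [C6H5O-]) = sqrt(0.000100 x 0.1150) = 0.00339 M.
pOH = 2.47, so pH = 14.00 - 2.47 = 11.53.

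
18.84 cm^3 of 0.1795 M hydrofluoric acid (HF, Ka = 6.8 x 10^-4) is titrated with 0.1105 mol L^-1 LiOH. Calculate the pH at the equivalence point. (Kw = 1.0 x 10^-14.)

8.00

n(HF) = 0.1795 x 0.01884 = 0.003382 mol; V(LiOH) at equivalence = 0.003382/0.1105 = 0.03060 L.
At equivalence all the acid is converted to F-; total volume = 0.01884 + 0.03060 = 0.04944 L, so [F-] = 0.003382/0.04944 = 0.06840 M.
Kb = Kw/Ka = 1.0e-14 / 6.8 x 10^-4 = 1.47e-11.
[OH^-] = sqrt(Kb x [F-]) = sqrt(1.47e-11 x 0.06840) = 1.00e-6 M.
pOH = 6.00, so pH = 14.00 - 6.00 = 8.00.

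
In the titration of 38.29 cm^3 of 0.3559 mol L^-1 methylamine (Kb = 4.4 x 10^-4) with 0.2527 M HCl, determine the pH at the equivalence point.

n(CH3NH2) = 0.3559 x 0.03829 = 0.01363 mol; V(HCl) at equivalence = 0.01363/0.2527 = 0.05393 L.
At equivalence the base is fully converted to CH3NH3+; total volume = 0.09222 L, so [CH3NH3+] = 0.01363/0.09222 = 0.1478 M.
Ka(CH3NH3+) = Kw/Kb = 1.0e-14 / 4.4 x 10^-4 = 2.27e-11.
[H^+] = sqrt(Ka x [CH3NH3+]) = sqrt(2.27e-11 x 0.1478) = 1.83e-6 M.
pH = -log(1.83e-6) = 5.74.

5.74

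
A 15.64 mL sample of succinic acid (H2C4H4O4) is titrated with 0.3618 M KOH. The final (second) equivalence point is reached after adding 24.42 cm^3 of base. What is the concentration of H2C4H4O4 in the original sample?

0.282 M

n(KOH) = 0.3618 x 0.02442 = 0.008835 mol.
At the final (second) equivalence point, 2 mol OH^- react per mol H2C4H4O4, so n(H2C4H4O4) = 0.008835 / 2 = 0.004418 mol.
[H2C4H4O4] = 0.004418 / 0.01564 L = 0.282 M.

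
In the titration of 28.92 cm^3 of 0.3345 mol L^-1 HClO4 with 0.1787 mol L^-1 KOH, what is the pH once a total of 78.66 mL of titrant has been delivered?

n(acid) = 0.3345 x 0.02892 = 0.009674 mol; n(KOH) added = 0.1787 x 0.07866 = 0.01406 mol.
Base is in excess by 0.01406 - 0.009674 = 0.004383 mol in a total volume of 0.1076 L.
[OH^-] = 0.004383/0.1076 = 0.04074 M, so pOH = 1.39 and pH = 14.00 - 1.39 = 12.61.

12.61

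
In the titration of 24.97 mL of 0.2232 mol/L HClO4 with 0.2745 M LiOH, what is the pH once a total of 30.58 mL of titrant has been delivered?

n(acid) = 0.2232 x 0.02497 = 0.005573 mol; n(LiOH) added = 0.2745 x 0.03058 = 0.008394 mol.
Base is in excess by 0.008394 - 0.005573 = 0.002821 mol in a total volume of 0.05555 L.
[OH^-] = 0.002821/0.05555 = 0.05078 M, so pOH = 1.29 and pH = 14.00 - 1.29 = 12.71.

12.71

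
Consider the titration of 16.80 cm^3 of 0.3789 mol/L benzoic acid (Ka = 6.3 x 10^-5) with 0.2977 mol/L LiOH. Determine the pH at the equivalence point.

n(C6H5COOH) = 0.3789 x 0.01680 = 0.006366 mol; V(LiOH) at equivalence = 0.006366/0.2977 = 0.02138 L.
At equivalence all the acid is converted to C6H5COO-; total volume = 0.01680 + 0.02138 = 0.03818 L, so [C6H5COO-] = 0.006366/0.03818 = 0.1667 M.
Kb = Kw/Ka = 1.0e-14 / 6.3 x 10^-5 = 1.59e-10.
[OH^-] = sqrt(Kb x [C6H5COO-]) = sqrt(1.59e-10 x 0.1667) = 5.14e-6 M.
pOH = 5.29, so pH = 14.00 - 5.29 = 8.71.

8.71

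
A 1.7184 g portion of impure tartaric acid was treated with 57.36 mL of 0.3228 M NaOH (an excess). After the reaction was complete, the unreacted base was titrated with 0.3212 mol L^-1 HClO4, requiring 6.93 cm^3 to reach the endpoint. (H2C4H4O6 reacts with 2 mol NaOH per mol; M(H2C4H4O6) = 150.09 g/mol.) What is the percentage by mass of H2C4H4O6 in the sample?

71.1%

Total n(NaOH) added = 0.3228 x 0.05736 = 0.01852 mol.
n(HClO4) used = 0.3212 x 0.006930 = 0.002226 mol, which equals the excess n(NaOH).
So n(NaOH) consumed by the sample = 0.01852 - 0.002226 = 0.01629 mol.
n(H2C4H4O6) = 0.01629 / 2 = 0.008145 mol.
mass H2C4H4O6 = 0.008145 x 150.09 = 1.222 g, so %H2C4H4O6 = 1.222/1.7184 x 100 = 71.1%.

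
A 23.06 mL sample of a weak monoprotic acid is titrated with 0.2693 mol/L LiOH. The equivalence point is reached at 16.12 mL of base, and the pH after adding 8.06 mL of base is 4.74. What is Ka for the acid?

8.06 mL is half of the equivalence volume, so this is the half-equivalence point where [HA] = [A^-].
At half-equivalence pH = pKa, so pKa = 4.74.
Ka = 10^(-4.74) = 1.8 x 10^-5.

1.8 x 10^-5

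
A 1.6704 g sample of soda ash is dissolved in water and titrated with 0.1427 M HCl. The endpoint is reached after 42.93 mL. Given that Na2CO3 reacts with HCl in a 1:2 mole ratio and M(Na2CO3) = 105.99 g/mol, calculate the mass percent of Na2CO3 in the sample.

19.4%

n(HCl) = 0.1427 x 0.04293 = 0.006126 mol.
n(Na2CO3) = 0.006126 / 2 = 0.003063 mol.
mass of Na2CO3 = 0.003063 x 105.99 = 0.3247 g.
% purity = 0.3247 / 1.6704 x 100 = 19.4%.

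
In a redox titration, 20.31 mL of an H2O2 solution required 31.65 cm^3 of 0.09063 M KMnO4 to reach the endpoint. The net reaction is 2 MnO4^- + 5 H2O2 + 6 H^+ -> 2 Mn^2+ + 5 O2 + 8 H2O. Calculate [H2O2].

n(KMnO4) = 0.09063 x 0.03165 = 0.002868 mol.
From the balanced equation, 2 mol KMnO4 reacts with 5 mol H2O2, so n(H2O2) = 0.002868 x 5/2 = 0.007171 mol.
[H2O2] = 0.007171 / 0.02031 L = 0.353 M.

0.353 M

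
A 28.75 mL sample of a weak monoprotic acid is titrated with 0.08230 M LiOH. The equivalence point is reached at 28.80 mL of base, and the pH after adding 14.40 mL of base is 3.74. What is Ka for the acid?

14.40 mL is half of the equivalence volume, so this is the half-equivalence point where [HA] = [A^-].
At half-equivalence pH = pKa, so pKa = 3.74.
Ka = 10^(-3.74) = 1.8 x 10^-4.

1.8 x 10^-4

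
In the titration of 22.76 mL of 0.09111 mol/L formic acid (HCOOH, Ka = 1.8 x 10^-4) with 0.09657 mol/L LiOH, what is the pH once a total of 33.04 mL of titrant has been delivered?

12.30

n(acid) = 0.09111 x 0.02276 = 0.002074 mol; n(LiOH) added = 0.09657 x 0.03304 = 0.003191 mol.
Base is in excess by 0.003191 - 0.002074 = 0.001117 mol in a total volume of 0.05580 L.
[OH^-] = 0.001117/0.05580 = 0.02002 M, so pOH = 1.70 and pH = 14.00 - 1.70 = 12.30.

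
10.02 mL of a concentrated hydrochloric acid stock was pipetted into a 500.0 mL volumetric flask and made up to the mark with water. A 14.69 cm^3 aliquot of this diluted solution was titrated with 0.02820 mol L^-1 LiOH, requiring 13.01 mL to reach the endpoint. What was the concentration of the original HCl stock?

n(LiOH) = 0.02820 x 0.01301 = 0.0003669 mol.
n(HCl) in the aliquot = 0.0003669 mol.
[diluted HCl] = 0.0003669 / 0.01469 = 0.02497 M.
Dilution factor = 500.0/10.02 = 49.90, so [stock] = 0.02497 x 49.90 = 1.25 M.

1.25 M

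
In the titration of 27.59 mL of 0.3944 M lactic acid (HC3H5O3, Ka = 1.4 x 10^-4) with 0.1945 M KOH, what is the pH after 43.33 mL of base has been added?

4.39

Initial n(HC3H5O3) = 0.3944 x 0.02759 = 0.01088 mol.
n(KOH) added = 0.1945 x 0.04333 = 0.008428 mol, converting that many moles of HC3H5O3 to C3H5O3-.
Remaining n(HC3H5O3) = 0.002454 mol; n(C3H5O3-) = 0.008428 mol.
By Henderson-Hasselbalch, pH = pKa + log([A^-]/[HA]) = 3.85 + log(0.008428/0.002454) = 3.85 + (+0.54) = 4.39.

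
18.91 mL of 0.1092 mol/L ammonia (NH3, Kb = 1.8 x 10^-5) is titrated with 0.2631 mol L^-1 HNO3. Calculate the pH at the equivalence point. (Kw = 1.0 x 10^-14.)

n(NH3) = 0.1092 x 0.01891 = 0.002065 mol; V(HNO3) at equivalence = 0.002065/0.2631 = 0.007849 L.
At equivalence the base is fully converted to NH4+; total volume = 0.02676 L, so [NH4+] = 0.002065/0.02676 = 0.07717 M.
Ka(NH4+) = Kw/Kb = 1.0e-14 / 1.8 x 10^-5 = 5.56e-10.
[H^+] = sqrt(Ka x [NH4+]) = sqrt(5.56e-10 x 0.07717) = 6.55e-6 M.
pH = -log(6.55e-6) = 5.18.

5.18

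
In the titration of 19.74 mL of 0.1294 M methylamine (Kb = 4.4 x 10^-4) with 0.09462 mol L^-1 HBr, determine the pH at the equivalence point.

5.95

n(CH3NH2) = 0.1294 x 0.01974 = 0.002554 mol; V(HBr) at equivalence = 0.002554/0.09462 = 0.02700 L.
At equivalence the base is fully converted to CH3NH3+; total volume = 0.04674 L, so [CH3NH3+] = 0.002554/0.04674 = 0.05466 M.
Ka(CH3NH3+) = Kw/Kb = 1.0e-14 / 4.4 x 10^-4 = 2.27e-11.
[H^+] = sqrt(Ka x [CH3NH3+]) = sqrt(2.27e-11 x 0.05466) = 1.11e-6 M.
pH = -log(1.11e-6) = 5.95.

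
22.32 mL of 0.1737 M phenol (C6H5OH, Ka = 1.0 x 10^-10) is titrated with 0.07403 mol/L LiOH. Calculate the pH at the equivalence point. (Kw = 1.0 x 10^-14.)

11.36

n(C6H5OH) = 0.1737 x 0.02232 = 0.003877 mol; V(LiOH) at equivalence = 0.003877/0.07403 = 0.05237 L.
At equivalence all the acid is converted to C6H5O-; total volume = 0.02232 + 0.05237 = 0.07469 L, so [C6H5O-] = 0.003877/0.07469 = 0.05191 M.
Kb = Kw/Ka = 1.0e-14 / 1.0 x 10^-10 = 0.000100.
[OH^-] = sqrt(Kb x [C6H5O-]) = sqrt(0.000100 x 0.05191) = 0.00228 M.
pOH = 2.64, so pH = 14.00 - 2.64 = 11.36.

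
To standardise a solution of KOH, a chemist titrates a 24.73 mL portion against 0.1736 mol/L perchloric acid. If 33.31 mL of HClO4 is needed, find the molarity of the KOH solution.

0.234 M

n(HClO4) delivered = 0.1736 x 0.03331 = 0.005783 mol.
For a 1:1 reaction, n(KOH) = 0.005783 mol.
[KOH] = 0.005783 mol / 0.02473 L = 0.234 M.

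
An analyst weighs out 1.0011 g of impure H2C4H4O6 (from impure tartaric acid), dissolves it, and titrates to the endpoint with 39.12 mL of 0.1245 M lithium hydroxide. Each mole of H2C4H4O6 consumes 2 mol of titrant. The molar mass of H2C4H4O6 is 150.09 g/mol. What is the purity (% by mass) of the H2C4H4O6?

n(LiOH) = 0.1245 x 0.03912 = 0.004870 mol.
n(H2C4H4O6) = 0.004870 / 2 = 0.002435 mol.
mass of H2C4H4O6 = 0.002435 x 150.09 = 0.3655 g.
% purity = 0.3655 / 1.0011 x 100 = 36.5%.

36.5%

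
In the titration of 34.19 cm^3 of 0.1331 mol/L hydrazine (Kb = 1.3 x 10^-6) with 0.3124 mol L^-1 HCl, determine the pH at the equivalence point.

4.57

n(N2H4) = 0.1331 x 0.03419 = 0.004551 mol; V(HCl) at equivalence = 0.004551/0.3124 = 0.01457 L.
At equivalence the base is fully converted to N2H5+; total volume = 0.04876 L, so [N2H5+] = 0.004551/0.04876 = 0.09333 M.
Ka(N2H5+) = Kw/Kb = 1.0e-14 / 1.3 x 10^-6 = 7.69e-9.
[H^+] = sqrt(Ka x [N2H5+]) = sqrt(7.69e-9 x 0.09333) = 2.68e-5 M.
pH = -log(2.68e-5) = 4.57.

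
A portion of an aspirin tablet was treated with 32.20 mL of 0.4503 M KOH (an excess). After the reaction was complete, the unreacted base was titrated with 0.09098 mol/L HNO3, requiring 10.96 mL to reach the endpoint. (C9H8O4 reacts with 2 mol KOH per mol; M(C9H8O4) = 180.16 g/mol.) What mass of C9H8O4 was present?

1.22 g

Total n(KOH) added = 0.4503 x 0.03220 = 0.01450 mol.
n(HNO3) used = 0.09098 x 0.01096 = 0.0009971 mol, which equals the excess n(KOH).
So n(KOH) consumed by the sample = 0.01450 - 0.0009971 = 0.01350 mol.
n(C9H8O4) = 0.01350 / 2 = 0.006751 mol.
mass = 0.006751 mol x 180.16 g/mol = 1.22 g.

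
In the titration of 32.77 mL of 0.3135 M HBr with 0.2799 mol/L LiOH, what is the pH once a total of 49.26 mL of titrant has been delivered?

n(acid) = 0.3135 x 0.03277 = 0.01027 mol; n(LiOH) added = 0.2799 x 0.04926 = 0.01379 mol.
Base is in excess by 0.01379 - 0.01027 = 0.003514 mol in a total volume of 0.08203 L.
[OH^-] = 0.003514/0.08203 = 0.04284 M, so pOH = 1.37 and pH = 14.00 - 1.37 = 12.63.

12.63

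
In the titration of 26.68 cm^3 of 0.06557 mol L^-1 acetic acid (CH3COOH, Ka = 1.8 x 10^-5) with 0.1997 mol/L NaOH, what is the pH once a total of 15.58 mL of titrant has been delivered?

12.51

n(acid) = 0.06557 x 0.02668 = 0.001749 mol; n(NaOH) added = 0.1997 x 0.01558 = 0.003111 mol.
Base is in excess by 0.003111 - 0.001749 = 0.001362 mol in a total volume of 0.04226 L.
[OH^-] = 0.001362/0.04226 = 0.03223 M, so pOH = 1.49 and pH = 14.00 - 1.49 = 12.51.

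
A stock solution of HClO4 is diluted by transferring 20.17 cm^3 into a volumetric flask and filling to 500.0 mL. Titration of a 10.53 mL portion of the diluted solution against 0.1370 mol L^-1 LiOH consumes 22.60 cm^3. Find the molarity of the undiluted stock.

n(LiOH) = 0.1370 x 0.02260 = 0.003096 mol.
n(HClO4) in the aliquot = 0.003096 mol.
[diluted HClO4] = 0.003096 / 0.01053 = 0.2940 M.
Dilution factor = 500.0/20.17 = 24.79, so [stock] = 0.2940 x 24.79 = 7.29 M.

7.29 M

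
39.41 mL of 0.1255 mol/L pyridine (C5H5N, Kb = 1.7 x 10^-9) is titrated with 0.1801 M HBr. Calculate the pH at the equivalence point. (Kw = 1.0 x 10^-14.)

3.18

n(C5H5N) = 0.1255 x 0.03941 = 0.004946 mol; V(HBr) at equivalence = 0.004946/0.1801 = 0.02746 L.
At equivalence the base is fully converted to C5H5NH+; total volume = 0.06687 L, so [C5H5NH+] = 0.004946/0.06687 = 0.07396 M.
Ka(C5H5NH+) = Kw/Kb = 1.0e-14 / 1.7 x 10^-9 = 5.88e-6.
[H^+] = sqrt(Ka x [C5H5NH+]) = sqrt(5.88e-6 x 0.07396) = 0.000660 M.
pH = -log(0.000660) = 3.18.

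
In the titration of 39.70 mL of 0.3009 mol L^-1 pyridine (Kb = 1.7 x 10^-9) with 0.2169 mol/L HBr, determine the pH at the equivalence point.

n(C5H5N) = 0.3009 x 0.03970 = 0.01195 mol; V(HBr) at equivalence = 0.01195/0.2169 = 0.05507 L.
At equivalence the base is fully converted to C5H5NH+; total volume = 0.09477 L, so [C5H5NH+] = 0.01195/0.09477 = 0.1260 M.
Ka(C5H5NH+) = Kw/Kb = 1.0e-14 / 1.7 x 10^-9 = 5.88e-6.
[H^+] = sqrt(Ka x [C5H5NH+]) = sqrt(5.88e-6 x 0.1260) = 0.000861 M.
pH = -log(0.000861) = 3.06.

3.06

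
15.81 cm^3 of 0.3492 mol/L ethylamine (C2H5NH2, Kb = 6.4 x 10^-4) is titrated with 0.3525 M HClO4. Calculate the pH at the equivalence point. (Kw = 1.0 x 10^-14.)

n(C2H5NH2) = 0.3492 x 0.01581 = 0.005521 mol; V(HClO4) at equivalence = 0.005521/0.3525 = 0.01566 L.
At equivalence the base is fully converted to C2H5NH3+; total volume = 0.03147 L, so [C2H5NH3+] = 0.005521/0.03147 = 0.1754 M.
Ka(C2H5NH3+) = Kw/Kb = 1.0e-14 / 6.4 x 10^-4 = 1.56e-11.
[H^+] = sqrt(Ka x [C2H5NH3+]) = sqrt(1.56e-11 x 0.1754) = 1.66e-6 M.
pH = -log(1.66e-6) = 5.78.

5.78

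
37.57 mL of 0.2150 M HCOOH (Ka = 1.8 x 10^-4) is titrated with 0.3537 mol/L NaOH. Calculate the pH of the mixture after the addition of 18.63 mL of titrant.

4.39

Initial n(HCOOH) = 0.2150 x 0.03757 = 0.008078 mol.
n(NaOH) added = 0.3537 x 0.01863 = 0.006589 mol, converting that many moles of HCOOH to HCOO-.
Remaining n(HCOOH) = 0.001488 mol; n(HCOO-) = 0.006589 mol.
By Henderson-Hasselbalch, pH = pKa + log([A^-]/[HA]) = 3.74 + log(0.006589/0.001488) = 3.74 + (+0.65) = 4.39.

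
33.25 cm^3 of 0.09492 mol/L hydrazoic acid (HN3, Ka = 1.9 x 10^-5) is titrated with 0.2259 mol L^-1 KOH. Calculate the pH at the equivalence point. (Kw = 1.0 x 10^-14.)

8.77

n(HN3) = 0.09492 x 0.03325 = 0.003156 mol; V(KOH) at equivalence = 0.003156/0.2259 = 0.01397 L.
At equivalence all the acid is converted to N3-; total volume = 0.03325 + 0.01397 = 0.04722 L, so [N3-] = 0.003156/0.04722 = 0.06684 M.
Kb = Kw/Ka = 1.0e-14 / 1.9 x 10^-5 = 5.26e-10.
[OH^-] = sqrt(Kb x [N3-]) = sqrt(5.26e-10 x 0.06684) = 5.93e-6 M.
pOH = 5.23, so pH = 14.00 - 5.23 = 8.77.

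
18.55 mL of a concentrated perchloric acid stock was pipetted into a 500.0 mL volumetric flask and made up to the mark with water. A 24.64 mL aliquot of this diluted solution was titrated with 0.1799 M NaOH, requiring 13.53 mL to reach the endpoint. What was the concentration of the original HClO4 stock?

2.66 M

n(NaOH) = 0.1799 x 0.01353 = 0.002434 mol.
n(HClO4) in the aliquot = 0.002434 mol.
[diluted HClO4] = 0.002434 / 0.02464 = 0.09878 M.
Dilution factor = 500.0/18.55 = 26.95, so [stock] = 0.09878 x 26.95 = 2.66 M.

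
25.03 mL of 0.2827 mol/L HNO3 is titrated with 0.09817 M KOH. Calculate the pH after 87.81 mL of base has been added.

12.14

n(acid) = 0.2827 x 0.02503 = 0.007076 mol; n(KOH) added = 0.09817 x 0.08781 = 0.008620 mol.
Base is in excess by 0.008620 - 0.007076 = 0.001544 mol in a total volume of 0.1128 L.
[OH^-] = 0.001544/0.1128 = 0.01369 M, so pOH = 1.86 and pH = 14.00 - 1.86 = 12.14.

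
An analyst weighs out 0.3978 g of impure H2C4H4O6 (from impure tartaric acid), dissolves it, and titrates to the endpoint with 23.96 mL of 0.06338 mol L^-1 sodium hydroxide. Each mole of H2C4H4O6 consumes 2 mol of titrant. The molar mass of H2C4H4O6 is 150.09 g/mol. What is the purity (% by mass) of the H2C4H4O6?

28.6%

n(NaOH) = 0.06338 x 0.02396 = 0.001519 mol.
n(H2C4H4O6) = 0.001519 / 2 = 0.0007593 mol.
mass of H2C4H4O6 = 0.0007593 x 150.09 = 0.1140 g.
% purity = 0.1140 / 0.3978 x 100 = 28.6%.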